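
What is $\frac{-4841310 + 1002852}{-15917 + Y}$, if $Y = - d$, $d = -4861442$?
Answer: $- \frac{1279486}{1615175} \approx -0.79217$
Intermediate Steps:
$Y = 4861442$ ($Y = \left(-1\right) \left(-4861442\right) = 4861442$)
$\frac{-4841310 + 1002852}{-15917 + Y} = \frac{-4841310 + 1002852}{-15917 + 4861442} = - \frac{3838458}{4845525} = \left(-3838458\right) \frac{1}{4845525} = - \frac{1279486}{1615175}$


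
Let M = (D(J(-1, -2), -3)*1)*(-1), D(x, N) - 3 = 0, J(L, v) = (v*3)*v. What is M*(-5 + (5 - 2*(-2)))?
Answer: -12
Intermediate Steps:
J(L, v) = 3*v² (J(L, v) = (3*v)*v = 3*v²)
D(x, N) = 3 (D(x, N) = 3 + 0 = 3)
M = -3 (M = (3*1)*(-1) = 3*(-1) = -3)
M*(-5 + (5 - 2*(-2))) = -3*(-5 + (5 - 2*(-2))) = -3*(-5 + (5 + 4)) = -3*(-5 + 9) = -3*4 = -12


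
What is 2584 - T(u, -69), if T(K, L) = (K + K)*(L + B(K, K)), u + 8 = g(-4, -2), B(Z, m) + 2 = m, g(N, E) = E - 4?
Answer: 204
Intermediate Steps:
g(N, E) = -4 + E
B(Z, m) = -2 + m
u = -14 (u = -8 + (-4 - 2) = -8 - 6 = -14)
T(K, L) = 2*K*(-2 + K + L) (T(K, L) = (K + K)*(L + (-2 + K)) = (2*K)*(-2 + K + L) = 2*K*(-2 + K + L))
2584 - T(u, -69) = 2584 - 2*(-14)*(-2 - 14 - 69) = 2584 - 2*(-14)*(-85) = 2584 - 1*2380 = 2584 - 2380 = 204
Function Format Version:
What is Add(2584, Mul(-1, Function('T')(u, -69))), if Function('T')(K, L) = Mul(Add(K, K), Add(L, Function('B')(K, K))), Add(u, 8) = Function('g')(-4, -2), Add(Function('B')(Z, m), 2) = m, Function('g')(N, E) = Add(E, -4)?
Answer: 204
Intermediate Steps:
Function('g')(N, E) = Add(-4, E)
Function('B')(Z, m) = Add(-2, m)
u = -14 (u = Add(-8, Add(-4, -2)) = Add(-8, -6) = -14)
Function('T')(K, L) = Mul(2, K, Add(-2, K, L)) (Function('T')(K, L) = Mul(Add(K, K), Add(L, Add(-2, K))) = Mul(Mul(2, K), Add(-2, K, L)) = Mul(2, K, Add(-2, K, L)))
Add(2584, Mul(-1, Function('T')(u, -69))) = Add(2584, Mul(-1, Mul(2, -14, Add(-2, -14, -69)))) = Add(2584, Mul(-1, Mul(2, -14, -85))) = Add(2584, Mul(-1, 2380)) = Add(2584, -2380) = 204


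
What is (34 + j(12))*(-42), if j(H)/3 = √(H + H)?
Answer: -1428 - 252*√6 ≈ -2045.3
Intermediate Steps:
j(H) = 3*√2*√H (j(H) = 3*√(H + H) = 3*√(2*H) = 3*(√2*√H) = 3*√2*√H)
(34 + j(12))*(-42) = (34 + 3*√2*√12)*(-42) = (34 + 3*√2*(2*√3))*(-42) = (34 + 6*√6)*(-42) = -1428 - 252*√6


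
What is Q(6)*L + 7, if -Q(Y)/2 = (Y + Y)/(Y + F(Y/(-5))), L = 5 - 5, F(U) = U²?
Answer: 7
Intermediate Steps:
L = 0
Q(Y) = -4*Y/(Y + Y²/25) (Q(Y) = -2*(Y + Y)/(Y + (Y/(-5))²) = -2*2*Y/(Y + (Y*(-⅕))²) = -2*2*Y/(Y + (-Y/5)²) = -2*2*Y/(Y + Y²/25) = -4*Y/(Y + Y²/25))
Q(6)*L + 7 = -100/(25 + 6)*0 + 7 = -100/31*0 + 7 = 0 + 7 = 7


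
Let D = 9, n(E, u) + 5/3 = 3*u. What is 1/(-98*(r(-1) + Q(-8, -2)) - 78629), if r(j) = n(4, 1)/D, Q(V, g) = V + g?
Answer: -27/2096915 ≈ -1.2876e-5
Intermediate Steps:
n(E, u) = -5/3 + 3*u
r(j) = 4/27 (r(j) = (-5/3 + 3*1)/9 = (-5/3 + 3)*(⅑) = (4/3)*(⅑) = 4/27)
1/(-98*(r(-1) + Q(-8, -2)) - 78629) = 1/(-98*(4/27 + (-8 - 2)) - 78629) = 1/(-98*(4/27 - 10) - 78629) = 1/(-98*(-266/27) - 78629) = 1/(26068/27 - 78629) = 1/(-2096915/27) = -27/2096915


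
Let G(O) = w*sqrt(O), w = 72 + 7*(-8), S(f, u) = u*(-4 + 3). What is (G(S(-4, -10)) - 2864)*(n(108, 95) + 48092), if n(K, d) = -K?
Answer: -137426176 + 767744*sqrt(10) ≈ -1.3500e+8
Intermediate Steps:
S(f, u) = -u (S(f, u) = u*(-1) = -u)
w = 16 (w = 72 - 56 = 16)
G(O) = 16*sqrt(O)
(G(S(-4, -10)) - 2864)*(n(108, 95) + 48092) = (16*sqrt(-1*(-10)) - 2864)*(-1*108 + 48092) = (16*sqrt(10) - 2864)*(-108 + 48092) = (-2864 + 16*sqrt(10))*47984 = -137426176 + 767744*sqrt(10)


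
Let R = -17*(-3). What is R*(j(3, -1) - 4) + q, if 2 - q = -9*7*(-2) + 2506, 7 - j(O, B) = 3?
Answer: -2630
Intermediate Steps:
j(O, B) = 4 (j(O, B) = 7 - 1*3 = 7 - 3 = 4)
R = 51
q = -2630 (q = 2 - (-9*7*(-2) + 2506) = 2 - (-63*(-2) + 2506) = 2 - (126 + 2506) = 2 - 1*2632 = 2 - 2632 = -2630)
R*(j(3, -1) - 4) + q = 51*(4 - 4) - 2630 = 51*0 - 2630 = 0 - 2630 = -2630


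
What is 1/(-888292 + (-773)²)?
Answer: -1/290763 ≈ -3.4392e-6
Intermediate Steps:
1/(-888292 + (-773)²) = 1/(-888292 + 597529) = 1/(-290763) = -1/290763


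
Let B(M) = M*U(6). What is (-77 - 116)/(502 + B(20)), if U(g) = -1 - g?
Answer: -193/362 ≈ -0.53315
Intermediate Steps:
B(M) = -7*M (B(M) = M*(-1 - 1*6) = M*(-1 - 6) = M*(-7) = -7*M)
(-77 - 116)/(502 + B(20)) = (-77 - 116)/(502 - 7*20) = -193/(502 - 140) = -193/362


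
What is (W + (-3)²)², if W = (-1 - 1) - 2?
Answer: 25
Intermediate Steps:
W = -4 (W = -2 - 2 = -4)
(W + (-3)²)² = (-4 + (-3)²)² = (-4 + 9)² = 5² = 25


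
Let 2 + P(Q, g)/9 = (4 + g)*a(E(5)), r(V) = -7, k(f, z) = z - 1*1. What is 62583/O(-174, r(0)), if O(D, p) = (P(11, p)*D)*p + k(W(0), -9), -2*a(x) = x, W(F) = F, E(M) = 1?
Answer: -62583/5491 ≈ -11.397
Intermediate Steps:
k(f, z) = -1 + z (k(f, z) = z - 1 = -1 + z)
a(x) = -x/2
P(Q, g) = -36 - 9*g/2 (P(Q, g) = -18 + 9*((4 + g)*(-1/2*1)) = -18 + 9*((4 + g)*(-1/2)) = -18 + 9*(-2 - g/2) = -18 + (-18 - 9*g/2) = -36 - 9*g/2)
O(D, p) = -10 + D*p*(-36 - 9*p/2) (O(D, p) = ((-36 - 9*p/2)*D)*p + (-1 - 9) = (D*(-36 - 9*p/2))*p - 10 = D*p*(-36 - 9*p/2) - 10 = -10 + D*p*(-36 - 9*p/2))
62583/O(-174, r(0)) = 62583/(-10 - 9/2*(-174)*(-7)*(8 - 7)) = 62583/(-10 - 9/2*(-174)*(-7)*1) = 62583/(-10 - 5481) = 62583/(-5491) = 62583*(-1/5491) = -62583/5491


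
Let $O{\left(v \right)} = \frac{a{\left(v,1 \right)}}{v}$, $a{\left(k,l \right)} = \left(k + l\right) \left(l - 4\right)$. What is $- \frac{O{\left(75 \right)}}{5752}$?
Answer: $\frac{19}{35950} \approx 0.00052851$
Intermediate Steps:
$a{\left(k,l \right)} = \left(-4 + l\right) \left(k + l\right)$ ($a{\left(k,l \right)} = \left(k + l\right) \left(-4 + l\right) = \left(-4 + l\right) \left(k + l\right)$)
$O{\left(v \right)} = \frac{-3 - 3 v}{v}$ ($O{\left(v \right)} = \frac{1^{2} - 4 v - 4 + v 1}{v} = \frac{1 - 4 v - 4 + v}{v} = \frac{-3 - 3 v}{v}$)
$- \frac{O{\left(75 \right)}}{5752} = - \frac{-3 - \frac{3}{75}}{5752} = - \frac{-3 - \frac{1}{25}}{5752} = - \frac{-76}{25 \cdot 5752} = \left(-1\right) \left(- \frac{19}{35950}\right) = \frac{19}{35950}$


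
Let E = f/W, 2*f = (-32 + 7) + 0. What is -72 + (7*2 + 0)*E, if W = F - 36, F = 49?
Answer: -1111/13 ≈ -85.462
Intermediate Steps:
W = 13 (W = 49 - 36 = 13)
f = -25/2 (f = ((-32 + 7) + 0)/2 = (-25 + 0)/2 = (½)*(-25) = -25/2 ≈ -12.500)
E = -25/26 (E = -25/2/13 = -25/2*1/13 = -25/26 ≈ -0.96154)
-72 + (7*2 + 0)*E = -72 + (7*2 + 0)*(-25/26) = -72 + (14 + 0)*(-25/26) = -72 + 14*(-25/26) = -72 - 175/13 = -1111/13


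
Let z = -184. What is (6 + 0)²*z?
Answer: -6624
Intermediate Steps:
(6 + 0)²*z = (6 + 0)²*(-184) = 6²*(-184) = 36*(-184) = -6624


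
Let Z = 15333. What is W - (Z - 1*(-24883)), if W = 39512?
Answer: -704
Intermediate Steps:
W - (Z - 1*(-24883)) = 39512 - (15333 - 1*(-24883)) = 39512 - (15333 + 24883) = 39512 - 1*40216 = 39512 - 40216 = -704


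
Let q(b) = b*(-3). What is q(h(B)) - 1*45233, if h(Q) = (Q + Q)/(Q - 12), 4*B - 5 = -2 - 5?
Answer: -1130831/25 ≈ -45233.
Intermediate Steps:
B = -½ (B = 5/4 + (-2 - 5)/4 = 5/4 + (¼)*(-7) = 5/4 - 7/4 = -½ ≈ -0.50000)
h(Q) = 2*Q/(-12 + Q) (h(Q) = (2*Q)/(-12 + Q) = 2*Q/(-12 + Q))
q(b) = -3*b
q(h(B)) - 1*45233 = -6*(-1)/(2*(-12 - ½)) - 1*45233 = -6*(-1)/(2*(-25/2)) - 45233 = -6*(-1)*(-2)/(2*25) - 45233 = -3*2/25 - 45233 = -6/25 - 45233 = -1130831/25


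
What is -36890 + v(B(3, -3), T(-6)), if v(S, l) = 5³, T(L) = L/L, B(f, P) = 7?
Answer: -36765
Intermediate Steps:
T(L) = 1
v(S, l) = 125
-36890 + v(B(3, -3), T(-6)) = -36890 + 125 = -36765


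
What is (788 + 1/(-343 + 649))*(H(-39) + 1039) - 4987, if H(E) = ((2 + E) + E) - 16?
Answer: 226823141/306 ≈ 7.4125e+5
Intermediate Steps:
H(E) = -14 + 2*E (H(E) = (2 + 2*E) - 16 = -14 + 2*E)
(788 + 1/(-343 + 649))*(H(-39) + 1039) - 4987 = (788 + 1/(-343 + 649))*((-14 + 2*(-39)) + 1039) - 4987 = (788 + 1/306)*((-14 - 78) + 1039) - 4987 = (788 + 1/306)*(-92 + 1039) - 4987 = (241129/306)*947 - 4987 = 228349163/306 - 4987 = 226823141/306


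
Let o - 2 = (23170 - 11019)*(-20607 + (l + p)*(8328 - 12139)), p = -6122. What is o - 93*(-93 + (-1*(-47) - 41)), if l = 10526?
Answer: -204188445808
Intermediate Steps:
o = -204188453899 (o = 2 + (23170 - 11019)*(-20607 + (10526 - 6122)*(8328 - 12139)) = 2 + 12151*(-20607 + 4404*(-3811)) = 2 + 12151*(-20607 - 16783644) = 2 + 12151*(-16804251) = 2 - 204188453901 = -204188453899)
o - 93*(-93 + (-1*(-47) - 41)) = -204188453899 - 93*(-93 + (-1*(-47) - 41)) = -204188453899 - 93*(-93 + (47 - 41)) = -204188453899 - 93*(-93 + 6) = -204188453899 - 93*(-87) = -204188453899 + 8091 = -204188445808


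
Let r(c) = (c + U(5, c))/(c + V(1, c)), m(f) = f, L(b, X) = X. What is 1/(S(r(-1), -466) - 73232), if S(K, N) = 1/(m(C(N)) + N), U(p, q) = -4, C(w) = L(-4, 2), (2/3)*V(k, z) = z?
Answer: -464/33979649 ≈ -1.3655e-5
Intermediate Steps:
V(k, z) = 3*z/2
C(w) = 2
r(c) = 2*(-4 + c)/(5*c) (r(c) = (c - 4)/(c + 3*c/2) = (-4 + c)/((5*c/2)) = (-4 + c)*(2/(5*c)) = 2*(-4 + c)/(5*c))
S(K, N) = 1/(2 + N)
1/(S(r(-1), -466) - 73232) = 1/(1/(2 - 466) - 73232) = 1/(1/(-464) - 73232) = 1/(-1/464 - 73232) = 1/(-33979649/464) = -464/33979649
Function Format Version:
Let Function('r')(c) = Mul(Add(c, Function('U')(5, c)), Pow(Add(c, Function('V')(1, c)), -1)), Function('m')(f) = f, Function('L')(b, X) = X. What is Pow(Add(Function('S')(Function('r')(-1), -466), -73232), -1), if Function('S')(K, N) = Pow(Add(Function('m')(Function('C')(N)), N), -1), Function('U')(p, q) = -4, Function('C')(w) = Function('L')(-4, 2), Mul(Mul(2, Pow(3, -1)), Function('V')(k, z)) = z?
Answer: Rational(-464, 33979649) ≈ -1.3655e-5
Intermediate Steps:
Function('V')(k, z) = Mul(Rational(3, 2), z)
Function('C')(w) = 2
Function('r')(c) = Mul(Rational(2, 5), Pow(c, -1), Add(-4, c)) (Function('r')(c) = Mul(Add(c, -4), Pow(Add(c, Mul(Rational(3, 2), c)), -1)) = Mul(Add(-4, c), Pow(Mul(Rational(5, 2), c), -1)) = Mul(Add(-4, c), Mul(Rational(2, 5), Pow(c, -1))) = Mul(Rational(2, 5), Pow(c, -1), Add(-4, c)))
Function('S')(K, N) = Pow(Add(2, N), -1)
Pow(Add(Function('S')(Function('r')(-1), -466), -73232), -1) = Pow(Add(Pow(Add(2, -466), -1), -73232), -1) = Pow(Add(Pow(-464, -1), -73232), -1) = Pow(Add(Rational(-1, 464), -73232), -1) = Pow(Rational(-33979649, 464), -1) = Rational(-464, 33979649)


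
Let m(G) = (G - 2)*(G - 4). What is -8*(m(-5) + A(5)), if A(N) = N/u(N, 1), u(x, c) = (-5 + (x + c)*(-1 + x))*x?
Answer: -9584/19 ≈ -504.42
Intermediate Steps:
u(x, c) = x*(-5 + (-1 + x)*(c + x)) (u(x, c) = (-5 + (c + x)*(-1 + x))*x = (-5 + (-1 + x)*(c + x))*x = x*(-5 + (-1 + x)*(c + x)))
A(N) = 1/(-6 + N²) (A(N) = N/((N*(-5 + N² - 1*1 - N + 1*N))) = N/((N*(-5 + N² - 1 - N + N))) = N/((N*(-6 + N²))) = N*(1/(N*(-6 + N²))) = 1/(-6 + N²))
m(G) = (-4 + G)*(-2 + G) (m(G) = (-2 + G)*(-4 + G) = (-4 + G)*(-2 + G))
-8*(m(-5) + A(5)) = -8*((8 + (-5)² - 6*(-5)) + 1/(-6 + 5²)) = -8*((8 + 25 + 30) + 1/(-6 + 25)) = -8*(63 + 1/19) = -8*1198/19 = -9584/19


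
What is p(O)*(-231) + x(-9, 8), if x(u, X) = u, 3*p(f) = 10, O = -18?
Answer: -779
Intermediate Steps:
p(f) = 10/3 (p(f) = (1/3)*10 = 10/3)
p(O)*(-231) + x(-9, 8) = (10/3)*(-231) - 9 = -770 - 9 = -779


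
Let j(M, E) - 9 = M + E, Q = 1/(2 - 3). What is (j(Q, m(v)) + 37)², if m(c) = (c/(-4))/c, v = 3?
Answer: 32041/16 ≈ 2002.6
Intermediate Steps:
m(c) = -¼ (m(c) = (c*(-¼))/c = (-c/4)/c = -¼)
Q = -1 (Q = 1/(-1) = -1)
j(M, E) = 9 + E + M (j(M, E) = 9 + (M + E) = 9 + (E + M) = 9 + E + M)
(j(Q, m(v)) + 37)² = ((9 - ¼ - 1) + 37)² = (31/4 + 37)² = (179/4)² = 32041/16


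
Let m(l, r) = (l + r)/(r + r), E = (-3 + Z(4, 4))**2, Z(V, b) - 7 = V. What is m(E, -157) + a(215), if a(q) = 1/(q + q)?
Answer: 10076/33755 ≈ 0.29850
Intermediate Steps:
a(q) = 1/(2*q)
Z(V, b) = 7 + V
E = 64 (E = (-3 + (7 + 4))**2 = (-3 + 11)**2 = 8**2 = 64)
m(l, r) = (l + r)/(2*r) (m(l, r) = (l + r)/((2*r)) = (l + r)*(1/(2*r)) = (l + r)/(2*r))
m(E, -157) + a(215) = (1/2)*(64 - 157)/(-157) + (1/2)/215 = (1/2)*(-1/157)*(-93) + (1/2)*(1/215) = 93/314 + 1/430 = 10076/33755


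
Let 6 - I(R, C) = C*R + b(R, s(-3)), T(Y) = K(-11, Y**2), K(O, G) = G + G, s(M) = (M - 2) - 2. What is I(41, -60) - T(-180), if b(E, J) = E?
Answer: -62375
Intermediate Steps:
s(M) = -4 + M (s(M) = (-2 + M) - 2 = -4 + M)
K(O, G) = 2*G
T(Y) = 2*Y**2
I(R, C) = 6 - R - C*R (I(R, C) = 6 - (C*R + R) = 6 - (R + C*R) = 6 + (-R - C*R) = 6 - R - C*R)
I(41, -60) - T(-180) = (6 - 1*41 - 1*(-60)*41) - 2*(-180)**2 = (6 - 41 + 2460) - 2*32400 = 2425 - 1*64800 = 2425 - 64800 = -62375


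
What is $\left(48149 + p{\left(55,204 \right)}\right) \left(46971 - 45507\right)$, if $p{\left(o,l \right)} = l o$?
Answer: $86916216$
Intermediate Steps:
$\left(48149 + p{\left(55,204 \right)}\right) \left(46971 - 45507\right) = \left(48149 + 204 \cdot 55\right) \left(46971 - 45507\right) = \left(48149 + 11220\right) 1464 = 59369 \cdot 1464 = 86916216$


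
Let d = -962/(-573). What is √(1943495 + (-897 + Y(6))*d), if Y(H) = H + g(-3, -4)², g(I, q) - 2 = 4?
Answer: 5*√2833930985/191 ≈ 1393.6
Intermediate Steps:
d = 962/573 (d = -962*(-1/573) = 962/573 ≈ 1.6789)
g(I, q) = 6 (g(I, q) = 2 + 4 = 6)
Y(H) = 36 + H (Y(H) = H + 6² = H + 36 = 36 + H)
√(1943495 + (-897 + Y(6))*d) = √(1943495 + (-897 + (36 + 6))*(962/573)) = √(1943495 + (-897 + 42)*(962/573)) = √(1943495 - 855*962/573) = √(1943495 - 274170/191) = √(370933375/191) = 5*√2833930985/191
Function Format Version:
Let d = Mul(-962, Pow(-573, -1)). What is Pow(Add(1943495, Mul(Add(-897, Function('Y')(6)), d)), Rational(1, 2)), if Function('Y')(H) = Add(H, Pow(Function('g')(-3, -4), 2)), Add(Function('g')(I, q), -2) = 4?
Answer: Mul(Rational(5, 191), Pow(2833930985, Rational(1, 2))) ≈ 1393.6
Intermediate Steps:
d = Rational(962, 573) (d = Mul(-962, Rational(-1, 573)) = Rational(962, 573) ≈ 1.6789)
Function('g')(I, q) = 6 (Function('g')(I, q) = Add(2, 4) = 6)
Function('Y')(H) = Add(36, H) (Function('Y')(H) = Add(H, Pow(6, 2)) = Add(H, 36) = Add(36, H))
Pow(Add(1943495, Mul(Add(-897, Function('Y')(6)), d)), Rational(1, 2)) = Pow(Add(1943495, Mul(Add(-897, Add(36, 6)), Rational(962, 573))), Rational(1, 2)) = Pow(Add(1943495, Mul(Add(-897, 42), Rational(962, 573))), Rational(1, 2)) = Pow(Add(1943495, Mul(-855, Rational(962, 573))), Rational(1, 2)) = Pow(Add(1943495, Rational(-274170, 191)), Rational(1, 2)) = Pow(Rational(370933375, 191), Rational(1, 2)) = Mul(Rational(5, 191), Pow(2833930985, Rational(1, 2)))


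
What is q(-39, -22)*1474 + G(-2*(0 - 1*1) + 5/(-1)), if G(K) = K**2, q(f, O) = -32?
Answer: -47159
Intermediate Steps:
q(-39, -22)*1474 + G(-2*(0 - 1*1) + 5/(-1)) = -32*1474 + (-2*(0 - 1*1) + 5/(-1))**2 = -47168 + (-2*(0 - 1) + 5*(-1))**2 = -47168 + (-2*(-1) - 5)**2 = -47168 + (2 - 5)**2 = -47168 + (-3)**2 = -47168 + 9 = -47159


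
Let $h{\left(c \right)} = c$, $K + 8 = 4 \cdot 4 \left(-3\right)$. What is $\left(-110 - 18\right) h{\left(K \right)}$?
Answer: $7168$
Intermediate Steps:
$K = -56$ ($K = -8 + 4 \cdot 4 \left(-3\right) = -8 + 16 \left(-3\right) = -8 - 48 = -56$)
$\left(-110 - 18\right) h{\left(K \right)} = \left(-110 - 18\right) \left(-56\right) = \left(-128\right) \left(-56\right) = 7168$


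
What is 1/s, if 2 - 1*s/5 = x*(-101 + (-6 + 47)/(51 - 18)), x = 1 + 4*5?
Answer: 11/115330 ≈ 9.5378e-5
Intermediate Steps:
x = 21 (x = 1 + 20 = 21)
s = 115330/11 (s = 10 - 105*(-101 + (-6 + 47)/(51 - 18)) = 10 - 105*(-101 + 41/33) = 10 - 105*(-3292)/33 = 10 - 5*(-23044/11) = 10 + 115220/11 = 115330/11 ≈ 10485.)
1/s = 1/(115330/11) = 11/115330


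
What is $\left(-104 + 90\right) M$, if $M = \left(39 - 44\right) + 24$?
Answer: $-266$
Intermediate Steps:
$M = 19$ ($M = -5 + 24 = 19$)
$\left(-104 + 90\right) M = \left(-104 + 90\right) 19 = \left(-14\right) 19 = -266$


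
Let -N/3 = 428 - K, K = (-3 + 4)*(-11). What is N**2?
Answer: 1734489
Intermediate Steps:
K = -11 (K = 1*(-11) = -11)
N = -1317 (N = -3*(428 - 1*(-11)) = -3*(428 + 11) = -3*439 = -1317)
N**2 = (-1317)**2 = 1734489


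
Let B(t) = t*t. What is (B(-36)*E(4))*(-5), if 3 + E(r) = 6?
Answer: -19440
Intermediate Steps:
E(r) = 3 (E(r) = -3 + 6 = 3)
B(t) = t**2
(B(-36)*E(4))*(-5) = ((-36)**2*3)*(-5) = (1296*3)*(-5) = 3888*(-5) = -19440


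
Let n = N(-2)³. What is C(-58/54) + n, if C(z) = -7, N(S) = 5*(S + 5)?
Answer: 3368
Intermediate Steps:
N(S) = 25 + 5*S (N(S) = 5*(5 + S) = 25 + 5*S)
n = 3375 (n = (25 + 5*(-2))³ = (25 - 10)³ = 15³ = 3375)
C(-58/54) + n = -7 + 3375 = 3368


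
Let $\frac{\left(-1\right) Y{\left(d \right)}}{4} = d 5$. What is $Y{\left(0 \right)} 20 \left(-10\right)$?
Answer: $0$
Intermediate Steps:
$Y{\left(d \right)} = - 20 d$ ($Y{\left(d \right)} = - 4 d 5 = - 4 \cdot 5 d = - 20 d$)
$Y{\left(0 \right)} 20 \left(-10\right) = \left(-20\right) 0 \cdot 20 \left(-10\right) = 0 \cdot 20 \left(-10\right) = 0 \left(-10\right) = 0$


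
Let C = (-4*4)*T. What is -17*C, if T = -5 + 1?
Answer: -1088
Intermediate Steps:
T = -4
C = 64 (C = -4*4*(-4) = -16*(-4) = 64)
-17*C = -17*64 = -1088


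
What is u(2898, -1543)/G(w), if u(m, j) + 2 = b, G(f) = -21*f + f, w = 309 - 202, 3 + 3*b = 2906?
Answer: -2897/6420 ≈ -0.45125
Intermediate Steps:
b = 2903/3 (b = -1 + (1/3)*2906 = -1 + 2906/3 = 2903/3 ≈ 967.67)
w = 107
G(f) = -20*f
u(m, j) = 2897/3 (u(m, j) = -2 + 2903/3 = 2897/3)
u(2898, -1543)/G(w) = 2897/(3*((-20*107))) = (2897/3)/(-2140) = (2897/3)*(-1/2140) = -2897/6420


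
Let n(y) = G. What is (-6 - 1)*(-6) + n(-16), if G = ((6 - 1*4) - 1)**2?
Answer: 43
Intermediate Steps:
G = 1 (G = ((6 - 4) - 1)**2 = (2 - 1)**2 = 1**2 = 1)
n(y) = 1
(-6 - 1)*(-6) + n(-16) = (-6 - 1)*(-6) + 1 = -7*(-6) + 1 = 42 + 1 = 43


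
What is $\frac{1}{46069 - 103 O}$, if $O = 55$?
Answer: $\frac{1}{40404} \approx 2.475 \cdot 10^{-5}$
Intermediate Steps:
$\frac{1}{46069 - 103 O} = \frac{1}{46069 - 5665} = \frac{1}{40404}$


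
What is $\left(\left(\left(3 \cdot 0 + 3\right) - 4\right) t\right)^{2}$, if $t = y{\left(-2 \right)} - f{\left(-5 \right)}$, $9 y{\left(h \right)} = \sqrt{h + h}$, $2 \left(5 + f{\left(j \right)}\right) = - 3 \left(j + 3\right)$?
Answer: $\frac{320}{81} + \frac{8 i}{9} \approx 3.9506 + 0.88889 i$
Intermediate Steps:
$f{\left(j \right)} = - \frac{19}{2} - \frac{3 j}{2}$ ($f{\left(j \right)} = -5 + \frac{\left(-3\right) \left(j + 3\right)}{2} = -5 + \frac{\left(-3\right) \left(3 + j\right)}{2} = -5 + \frac{-9 - 3 j}{2} = -5 - \left(\frac{9}{2} + \frac{3 j}{2}\right) = - \frac{19}{2} - \frac{3 j}{2}$)
$y{\left(h \right)} = \frac{\sqrt{2} \sqrt{h}}{9}$ ($y{\left(h \right)} = \frac{\sqrt{h + h}}{9} = \frac{\sqrt{2 h}}{9} = \frac{\sqrt{2} \sqrt{h}}{9}$)
$t = 2 + \frac{2 i}{9}$ ($t = \frac{\sqrt{2} \sqrt{-2}}{9} - \left(- \frac{19}{2} - - \frac{15}{2}\right) = \frac{\sqrt{2} i \sqrt{2}}{9} - \left(- \frac{19}{2} + \frac{15}{2}\right) = \frac{2 i}{9} - -2 = \frac{2 i}{9} + 2 = 2 + \frac{2 i}{9} \approx 2.0 + 0.22222 i$)
$\left(\left(\left(3 \cdot 0 + 3\right) - 4\right) t\right)^{2} = \left(\left(\left(3 \cdot 0 + 3\right) - 4\right) \left(2 + \frac{2 i}{9}\right)\right)^{2} = \left(\left(\left(0 + 3\right) - 4\right) \left(2 + \frac{2 i}{9}\right)\right)^{2} = \left(\left(3 - 4\right) \left(2 + \frac{2 i}{9}\right)\right)^{2} = \left(- (2 + \frac{2 i}{9})\right)^{2} = \left(-2 - \frac{2 i}{9}\right)^{2}$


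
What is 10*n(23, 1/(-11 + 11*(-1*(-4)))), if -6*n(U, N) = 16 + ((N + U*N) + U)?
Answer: -2185/33 ≈ -66.212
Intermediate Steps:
n(U, N) = -8/3 - N/6 - U/6 - N*U/6 (n(U, N) = -(16 + ((N + U*N) + U))/6 = -(16 + ((N + N*U) + U))/6 = -(16 + (N + U + N*U))/6 = -(16 + N + U + N*U)/6 = -8/3 - N/6 - U/6 - N*U/6)
10*n(23, 1/(-11 + 11*(-1*(-4)))) = 10*(-8/3 - 1/(6*(-11 + 11*(-1*(-4)))) - 1/6*23 - 1/6*23/(-11 + 11*(-1*(-4)))) = 10*(-8/3 - 1/(6*(-11 + 11*4)) - 23/6 - 1/6*23/(-11 + 11*4)) = 10*(-8/3 - 1/(6*(-11 + 44)) - 23/6 - 1/6*23/(-11 + 44)) = 10*(-8/3 - 1/6/33 - 23/6 - 1/6*23/33) = 10*(-8/3 - 1/6*1/33 - 23/6 - 1/6*1/33*23) = 10*(-8/3 - 1/198 - 23/6 - 23/198) = 10*(-437/66) = -2185/33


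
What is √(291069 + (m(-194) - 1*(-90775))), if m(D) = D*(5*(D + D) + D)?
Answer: 8*√12435 ≈ 892.10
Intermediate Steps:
m(D) = 11*D² (m(D) = D*(5*(2*D) + D) = D*(10*D + D) = D*(11*D) = 11*D²)
√(291069 + (m(-194) - 1*(-90775))) = √(291069 + (11*(-194)² - 1*(-90775))) = √(291069 + (11*37636 + 90775)) = √(291069 + (413996 + 90775)) = √(291069 + 504771) = √795840 = 8*√12435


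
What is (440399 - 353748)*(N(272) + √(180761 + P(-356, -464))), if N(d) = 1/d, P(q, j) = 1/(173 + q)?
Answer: 86651/272 + 86651*√6053504946/183 ≈ 3.6841e+7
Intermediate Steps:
(440399 - 353748)*(N(272) + √(180761 + P(-356, -464))) = (440399 - 353748)*(1/272 + √(180761 + 1/(173 - 356))) = 86651*(1/272 + √(180761 + 1/(-183))) = 86651*(1/272 + √(180761 - 1/183)) = 86651*(1/272 + √(33079262/183)) = 86651*(1/272 + √6053504946/183) = 86651/272 + 86651*√6053504946/183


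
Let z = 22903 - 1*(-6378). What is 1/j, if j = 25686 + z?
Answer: 1/54967 ≈ 1.8193e-5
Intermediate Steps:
z = 29281 (z = 22903 + 6378 = 29281)
j = 54967 (j = 25686 + 29281 = 54967)
1/j = 1/54967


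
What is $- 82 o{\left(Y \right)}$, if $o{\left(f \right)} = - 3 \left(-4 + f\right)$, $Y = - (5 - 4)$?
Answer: $-1230$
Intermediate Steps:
$Y = -1$ ($Y = \left(-1\right) 1 = -1$)
$o{\left(f \right)} = 12 - 3 f$
$- 82 o{\left(Y \right)} = - 82 \left(12 - -3\right) = - 82 \left(12 + 3\right) = \left(-82\right) 15 = -1230$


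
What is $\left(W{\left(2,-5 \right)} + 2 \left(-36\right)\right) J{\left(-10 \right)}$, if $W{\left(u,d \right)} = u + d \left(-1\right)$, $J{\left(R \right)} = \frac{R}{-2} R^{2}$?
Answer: $-32500$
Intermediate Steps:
$J{\left(R \right)} = - \frac{R^{3}}{2}$ ($J{\left(R \right)} = R \left(- \frac{1}{2}\right) R^{2} = - \frac{R}{2} R^{2} = - \frac{R^{3}}{2}$)
$W{\left(u,d \right)} = u - d$
$\left(W{\left(2,-5 \right)} + 2 \left(-36\right)\right) J{\left(-10 \right)} = \left(\left(2 - -5\right) + 2 \left(-36\right)\right) \left(- \frac{\left(-10\right)^{3}}{2}\right) = \left(\left(2 + 5\right) - 72\right) \left(\left(- \frac{1}{2}\right) \left(-1000\right)\right) = \left(7 - 72\right) 500 = \left(-65\right) 500 = -32500$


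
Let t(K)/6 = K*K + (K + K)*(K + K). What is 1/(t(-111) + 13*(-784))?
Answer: 1/359438 ≈ 2.7821e-6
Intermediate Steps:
t(K) = 30*K² (t(K) = 6*(K*K + (K + K)*(K + K)) = 6*(K² + (2*K)*(2*K)) = 6*(K² + 4*K²) = 6*(5*K²) = 30*K²)
1/(t(-111) + 13*(-784)) = 1/(30*(-111)² + 13*(-784)) = 1/(30*12321 - 10192) = 1/(369630 - 10192) = 1/359438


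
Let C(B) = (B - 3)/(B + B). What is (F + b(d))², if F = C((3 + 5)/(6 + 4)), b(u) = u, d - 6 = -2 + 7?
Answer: 5929/64 ≈ 92.641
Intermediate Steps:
d = 11 (d = 6 + (-2 + 7) = 6 + 5 = 11)
C(B) = (-3 + B)/(2*B) (C(B) = (-3 + B)/((2*B)) = (-3 + B)*(1/(2*B)) = (-3 + B)/(2*B))
F = -11/8 (F = (-3 + (3 + 5)/(6 + 4))/(2*(((3 + 5)/(6 + 4)))) = (-3 + 8/10)/(2*((8/10))) = (-3 + 8*(⅒))/(2*((8*(⅒)))) = (-3 + ⅘)/(2*(⅘)) = (½)*(5/4)*(-11/5) = -11/8 ≈ -1.3750)
(F + b(d))² = (-11/8 + 11)² = (77/8)² = 5929/64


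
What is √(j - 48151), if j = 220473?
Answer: √172322 ≈ 415.12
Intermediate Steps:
√(j - 48151) = √(220473 - 48151) = √172322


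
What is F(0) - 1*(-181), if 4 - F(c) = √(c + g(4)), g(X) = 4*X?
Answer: 181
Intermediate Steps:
F(c) = 4 - √(16 + c) (F(c) = 4 - √(c + 4*4) = 4 - √(c + 16) = 4 - √(16 + c))
F(0) - 1*(-181) = (4 - √(16 + 0)) - 1*(-181) = (4 - √16) + 181 = (4 - 1*4) + 181 = (4 - 4) + 181 = 0 + 181 = 181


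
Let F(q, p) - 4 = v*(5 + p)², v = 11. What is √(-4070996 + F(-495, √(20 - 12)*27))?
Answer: √(-4006565 + 5940*√2) ≈ 1999.5*I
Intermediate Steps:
F(q, p) = 4 + 11*(5 + p)²
√(-4070996 + F(-495, √(20 - 12)*27)) = √(-4070996 + (4 + 11*(5 + √(20 - 12)*27)²)) = √(-4070996 + (4 + 11*(5 + √8*27)²)) = √(-4070996 + (4 + 11*(5 + (2*√2)*27)²)) = √(-4070996 + (4 + 11*(5 + 54*√2)²)) = √(-4070992 + 11*(5 + 54*√2)²)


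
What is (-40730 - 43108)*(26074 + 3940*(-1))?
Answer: -1855670292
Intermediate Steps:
(-40730 - 43108)*(26074 + 3940*(-1)) = -83838*(26074 - 3940) = -83838*22134 = -1855670292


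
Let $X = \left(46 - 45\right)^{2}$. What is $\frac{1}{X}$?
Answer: $1$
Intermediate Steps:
$X = 1$ ($X = 1^{2} = 1$)
$\frac{1}{X} = 1^{-1} = 1$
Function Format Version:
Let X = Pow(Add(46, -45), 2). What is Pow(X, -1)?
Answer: 1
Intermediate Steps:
X = 1 (X = Pow(1, 2) = 1)
Pow(X, -1) = Pow(1, -1) = 1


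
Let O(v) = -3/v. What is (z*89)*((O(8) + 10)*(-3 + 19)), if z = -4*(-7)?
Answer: 383768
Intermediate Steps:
z = 28
(z*89)*((O(8) + 10)*(-3 + 19)) = (28*89)*((-3/8 + 10)*(-3 + 19)) = 2492*((-3*⅛ + 10)*16) = 2492*((-3/8 + 10)*16) = 2492*((77/8)*16) = 2492*154 = 383768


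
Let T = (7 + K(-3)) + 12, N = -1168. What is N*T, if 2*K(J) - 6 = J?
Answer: -23944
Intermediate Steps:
K(J) = 3 + J/2
T = 41/2 (T = (7 + (3 + (½)*(-3))) + 12 = (7 + (3 - 3/2)) + 12 = (7 + 3/2) + 12 = 17/2 + 12 = 41/2 ≈ 20.500)
N*T = -1168*41/2 = -23944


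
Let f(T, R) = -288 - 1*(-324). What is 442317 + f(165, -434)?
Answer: 442353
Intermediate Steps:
f(T, R) = 36 (f(T, R) = -288 + 324 = 36)
442317 + f(165, -434) = 442317 + 36 = 442353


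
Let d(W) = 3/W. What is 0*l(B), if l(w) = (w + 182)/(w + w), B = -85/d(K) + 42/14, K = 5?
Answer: 0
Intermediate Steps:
B = -416/3 (B = -85/(3/5) + 42/14 = -85/(3*(⅕)) + 42*(1/14) = -85/⅗ + 3 = -85*5/3 + 3 = -425/3 + 3 = -416/3 ≈ -138.67)
l(w) = (182 + w)/(2*w) (l(w) = (182 + w)/((2*w)) = (182 + w)*(1/(2*w)) = (182 + w)/(2*w))
0*l(B) = 0*((182 - 416/3)/(2*(-416/3))) = 0*((½)*(-3/416)*(130/3)) = 0*(-5/32) = 0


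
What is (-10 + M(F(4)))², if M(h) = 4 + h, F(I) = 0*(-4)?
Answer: 36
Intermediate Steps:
F(I) = 0
(-10 + M(F(4)))² = (-10 + (4 + 0))² = (-10 + 4)² = (-6)² = 36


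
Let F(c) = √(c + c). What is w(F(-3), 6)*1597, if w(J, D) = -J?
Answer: -1597*I*√6 ≈ -3911.8*I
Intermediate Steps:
F(c) = √2*√c (F(c) = √(2*c) = √2*√c)
w(F(-3), 6)*1597 = -√2*√(-3)*1597 = -√2*I*√3*1597 = -I*√6*1597 = -1597*I*√6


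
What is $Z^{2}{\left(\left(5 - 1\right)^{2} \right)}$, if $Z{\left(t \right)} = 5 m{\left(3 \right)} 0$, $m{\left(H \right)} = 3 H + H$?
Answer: $0$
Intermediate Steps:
$m{\left(H \right)} = 4 H$
$Z{\left(t \right)} = 0$ ($Z{\left(t \right)} = 5 \cdot 4 \cdot 3 \cdot 0 = 5 \cdot 12 \cdot 0 = 60 \cdot 0 = 0$)
$Z^{2}{\left(\left(5 - 1\right)^{2} \right)} = 0^{2} = 0$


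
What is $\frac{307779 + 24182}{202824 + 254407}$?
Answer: $\frac{331961}{457231} \approx 0.72602$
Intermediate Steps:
$\frac{307779 + 24182}{202824 + 254407} = \frac{331961}{457231}$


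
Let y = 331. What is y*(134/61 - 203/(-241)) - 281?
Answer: 10657106/14701 ≈ 724.92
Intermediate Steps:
y*(134/61 - 203/(-241)) - 281 = 331*(134/61 - 203/(-241)) - 281 = 331*(134*(1/61) - 203*(-1/241)) - 281 = 331*(134/61 + 203/241) - 281 = 331*(44677/14701) - 281 = 14788087/14701 - 281 = 10657106/14701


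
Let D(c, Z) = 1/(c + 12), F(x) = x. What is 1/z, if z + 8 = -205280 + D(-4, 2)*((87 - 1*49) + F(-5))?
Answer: -8/1642271 ≈ -4.8713e-6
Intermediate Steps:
D(c, Z) = 1/(12 + c)
z = -1642271/8 (z = -8 + (-205280 + ((87 - 1*49) - 5)/(12 - 4)) = -8 + (-205280 + ((87 - 49) - 5)/8) = -8 + (-205280 + (38 - 5)/8) = -8 + (-205280 + (1/8)*33) = -8 + (-205280 + 33/8) = -8 - 1642207/8 = -1642271/8 ≈ -2.0528e+5)
1/z = 1/(-1642271/8) = -8/1642271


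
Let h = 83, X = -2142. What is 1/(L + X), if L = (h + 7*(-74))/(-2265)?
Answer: -151/323413 ≈ -0.00046690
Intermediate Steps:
L = 29/151 (L = (83 + 7*(-74))/(-2265) = (83 - 518)*(-1/2265) = -435*(-1/2265) = 29/151 ≈ 0.19205)
1/(L + X) = 1/(29/151 - 2142) = 1/(-323413/151) = -151/323413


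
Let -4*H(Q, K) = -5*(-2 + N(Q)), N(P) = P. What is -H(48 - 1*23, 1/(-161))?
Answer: -115/4 ≈ -28.750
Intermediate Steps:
H(Q, K) = -5/2 + 5*Q/4 (H(Q, K) = -(-5)*(-2 + Q)/4 = -(10 - 5*Q)/4 = -5/2 + 5*Q/4)
-H(48 - 1*23, 1/(-161)) = -(-5/2 + 5*(48 - 1*23)/4) = -(-5/2 + 5*(48 - 23)/4) = -(-5/2 + (5/4)*25) = -(-5/2 + 125/4) = -1*115/4 = -115/4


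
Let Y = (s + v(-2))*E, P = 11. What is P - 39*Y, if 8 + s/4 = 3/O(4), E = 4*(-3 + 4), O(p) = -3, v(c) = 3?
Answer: 5159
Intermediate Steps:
E = 4 (E = 4*1 = 4)
s = -36 (s = -32 + 4*(3/(-3)) = -32 + 4*(3*(-1/3)) = -32 + 4*(-1) = -32 - 4 = -36)
Y = -132 (Y = (-36 + 3)*4 = -33*4 = -132)
P - 39*Y = 11 - 39*(-132) = 11 + 5148 = 5159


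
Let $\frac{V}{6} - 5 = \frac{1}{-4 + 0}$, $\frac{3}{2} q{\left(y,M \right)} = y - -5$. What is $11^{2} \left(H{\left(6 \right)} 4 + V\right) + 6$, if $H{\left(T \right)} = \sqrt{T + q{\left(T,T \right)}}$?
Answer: $\frac{6909}{2} + \frac{968 \sqrt{30}}{3} \approx 5221.8$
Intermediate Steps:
$q{\left(y,M \right)} = \frac{10}{3} + \frac{2 y}{3}$ ($q{\left(y,M \right)} = \frac{2 \left(y - -5\right)}{3} = \frac{2 \left(y + 5\right)}{3} = \frac{2 \left(5 + y\right)}{3} = \frac{10}{3} + \frac{2 y}{3}$)
$V = \frac{57}{2}$ ($V = 30 + \frac{6}{-4 + 0} = 30 + \frac{6}{-4} = 30 + 6 \left(- \frac{1}{4}\right) = 30 - \frac{3}{2} = \frac{57}{2} \approx 28.5$)
$H{\left(T \right)} = \sqrt{\frac{10}{3} + \frac{5 T}{3}}$ ($H{\left(T \right)} = \sqrt{T + \left(\frac{10}{3} + \frac{2 T}{3}\right)} = \sqrt{\frac{10}{3} + \frac{5 T}{3}}$)
$11^{2} \left(H{\left(6 \right)} 4 + V\right) + 6 = 11^{2} \left(\frac{\sqrt{30 + 15 \cdot 6}}{3} \cdot 4 + \frac{57}{2}\right) + 6 = 121 \left(\frac{\sqrt{30 + 90}}{3} \cdot 4 + \frac{57}{2}\right) + 6 = 121 \left(\frac{\sqrt{120}}{3} \cdot 4 + \frac{57}{2}\right) + 6 = 121 \left(\frac{2 \sqrt{30}}{3} \cdot 4 + \frac{57}{2}\right) + 6 = 121 \left(\frac{8 \sqrt{30}}{3} + \frac{57}{2}\right) + 6 = 121 \left(\frac{57}{2} + \frac{8 \sqrt{30}}{3}\right) + 6 = \left(\frac{6897}{2} + \frac{968 \sqrt{30}}{3}\right) + 6 = \frac{6909}{2} + \frac{968 \sqrt{30}}{3}$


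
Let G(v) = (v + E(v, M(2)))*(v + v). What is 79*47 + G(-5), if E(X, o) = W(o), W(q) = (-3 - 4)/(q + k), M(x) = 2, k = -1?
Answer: 3833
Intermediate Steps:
W(q) = -7/(-1 + q) (W(q) = (-3 - 4)/(q - 1) = -7/(-1 + q))
E(X, o) = -7/(-1 + o)
G(v) = 2*v*(-7 + v) (G(v) = (v - 7/(-1 + 2))*(v + v) = (v - 7/1)*(2*v) = (v - 7*1)*(2*v) = (v - 7)*(2*v) = (-7 + v)*(2*v) = 2*v*(-7 + v))
79*47 + G(-5) = 79*47 + 2*(-5)*(-7 - 5) = 3713 + 2*(-5)*(-12) = 3713 + 120 = 3833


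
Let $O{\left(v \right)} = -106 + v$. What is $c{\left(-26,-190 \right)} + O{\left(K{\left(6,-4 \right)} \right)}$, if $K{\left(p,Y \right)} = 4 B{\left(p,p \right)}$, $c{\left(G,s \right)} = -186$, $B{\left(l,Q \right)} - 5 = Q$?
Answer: $-248$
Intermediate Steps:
$B{\left(l,Q \right)} = 5 + Q$
$K{\left(p,Y \right)} = 20 + 4 p$ ($K{\left(p,Y \right)} = 4 \left(5 + p\right) = 20 + 4 p$)
$c{\left(-26,-190 \right)} + O{\left(K{\left(6,-4 \right)} \right)} = -186 + \left(-106 + \left(20 + 4 \cdot 6\right)\right) = -186 + \left(-106 + \left(20 + 24\right)\right) = -186 + \left(-106 + 44\right) = -186 - 62 = -248$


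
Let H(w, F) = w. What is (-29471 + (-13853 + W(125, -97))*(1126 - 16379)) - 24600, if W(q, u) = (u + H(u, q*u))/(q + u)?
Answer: 422702839/2 ≈ 2.1135e+8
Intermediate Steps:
W(q, u) = 2*u/(q + u) (W(q, u) = (u + u)/(q + u) = (2*u)/(q + u) = 2*u/(q + u))
(-29471 + (-13853 + W(125, -97))*(1126 - 16379)) - 24600 = (-29471 + (-13853 + 2*(-97)/(125 - 97))*(1126 - 16379)) - 24600 = (-29471 + (-13853 + 2*(-97)/28)*(-15253)) - 24600 = (-29471 + (-13853 + 2*(-97)*(1/28))*(-15253)) - 24600 = (-29471 + (-13853 - 97/14)*(-15253)) - 24600 = (-29471 - 194039/14*(-15253)) - 24600 = (-29471 + 422810981/2) - 24600 = 422752039/2 - 24600 = 422702839/2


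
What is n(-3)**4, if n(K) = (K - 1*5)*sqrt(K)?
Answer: 36864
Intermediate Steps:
n(K) = sqrt(K)*(-5 + K) (n(K) = (K - 5)*sqrt(K) = (-5 + K)*sqrt(K) = sqrt(K)*(-5 + K))
n(-3)**4 = (sqrt(-3)*(-5 - 3))**4 = ((I*sqrt(3))*(-8))**4 = (-8*I*sqrt(3))**4 = 36864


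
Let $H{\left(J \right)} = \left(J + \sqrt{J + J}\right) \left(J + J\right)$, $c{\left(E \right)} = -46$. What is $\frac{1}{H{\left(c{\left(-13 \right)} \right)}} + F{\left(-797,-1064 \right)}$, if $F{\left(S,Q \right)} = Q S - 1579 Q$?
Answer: $\frac{11163930625}{4416} + \frac{i \sqrt{23}}{101568} \approx 2.5281 \cdot 10^{6} + 4.7218 \cdot 10^{-5} i$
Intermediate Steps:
$F{\left(S,Q \right)} = - 1579 Q + Q S$
$H{\left(J \right)} = 2 J \left(J + \sqrt{2} \sqrt{J}\right)$ ($H{\left(J \right)} = \left(J + \sqrt{2 J}\right) 2 J = \left(J + \sqrt{2} \sqrt{J}\right) 2 J = 2 J \left(J + \sqrt{2} \sqrt{J}\right)$)
$\frac{1}{H{\left(c{\left(-13 \right)} \right)}} + F{\left(-797,-1064 \right)} = \frac{1}{2 \left(-46\right)^{2} + 2 \sqrt{2} \left(-46\right)^{\frac{3}{2}}} - 1064 \left(-1579 - 797\right) = \frac{1}{2 \cdot 2116 + 2 \sqrt{2} \left(- 46 i \sqrt{46}\right)} - -2528064 = \frac{1}{4232 - 184 i \sqrt{23}} + 2528064 = 2528064 + \frac{1}{4232 - 184 i \sqrt{23}}$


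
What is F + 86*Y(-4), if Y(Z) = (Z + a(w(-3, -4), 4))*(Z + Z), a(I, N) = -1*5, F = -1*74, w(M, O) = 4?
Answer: 6118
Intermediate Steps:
F = -74
a(I, N) = -5
Y(Z) = 2*Z*(-5 + Z) (Y(Z) = (Z - 5)*(Z + Z) = (-5 + Z)*(2*Z) = 2*Z*(-5 + Z))
F + 86*Y(-4) = -74 + 86*(2*(-4)*(-5 - 4)) = -74 + 86*(2*(-4)*(-9)) = -74 + 86*72 = -74 + 6192 = 6118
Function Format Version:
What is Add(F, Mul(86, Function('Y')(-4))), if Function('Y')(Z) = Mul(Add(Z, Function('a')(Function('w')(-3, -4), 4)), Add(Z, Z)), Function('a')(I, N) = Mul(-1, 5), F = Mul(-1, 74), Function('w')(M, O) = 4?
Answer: 6118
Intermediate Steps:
F = -74
Function('a')(I, N) = -5
Function('Y')(Z) = Mul(2, Z, Add(-5, Z)) (Function('Y')(Z) = Mul(Add(Z, -5), Add(Z, Z)) = Mul(Add(-5, Z), Mul(2, Z)) = Mul(2, Z, Add(-5, Z)))
Add(F, Mul(86, Function('Y')(-4))) = Add(-74, Mul(86, Mul(2, -4, Add(-5, -4)))) = Add(-74, Mul(86, Mul(2, -4, -9))) = Add(-74, Mul(86, 72)) = Add(-74, 6192) = 6118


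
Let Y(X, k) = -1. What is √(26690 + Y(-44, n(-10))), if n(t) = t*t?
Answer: √26689 ≈ 163.37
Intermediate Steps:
n(t) = t²
√(26690 + Y(-44, n(-10))) = √(26690 - 1) = √26689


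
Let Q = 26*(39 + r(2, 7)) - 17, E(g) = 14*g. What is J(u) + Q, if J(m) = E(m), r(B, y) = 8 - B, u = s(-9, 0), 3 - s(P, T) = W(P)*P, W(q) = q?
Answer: 61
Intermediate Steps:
s(P, T) = 3 - P**2 (s(P, T) = 3 - P*P = 3 - P**2)
u = -78 (u = 3 - 1*(-9)**2 = 3 - 1*81 = 3 - 81 = -78)
J(m) = 14*m
Q = 1153 (Q = 26*(39 + (8 - 1*2)) - 17 = 26*(39 + (8 - 2)) - 17 = 26*(39 + 6) - 17 = 26*45 - 17 = 1170 - 17 = 1153)
J(u) + Q = 14*(-78) + 1153 = -1092 + 1153 = 61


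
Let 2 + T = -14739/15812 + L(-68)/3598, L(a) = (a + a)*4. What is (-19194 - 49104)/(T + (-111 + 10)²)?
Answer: -1942790428824/290087775487 ≈ -6.6973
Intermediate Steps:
L(a) = 8*a (L(a) = (2*a)*4 = 8*a)
T = -87707901/28445788 (T = -2 + (-14739/15812 + (8*(-68))/3598) = -2 + (-14739*1/15812 - 544*1/3598) = -2 + (-14739/15812 - 272/1799) = -2 - 30816325/28445788 = -87707901/28445788 ≈ -3.0833)
(-19194 - 49104)/(T + (-111 + 10)²) = (-19194 - 49104)/(-87707901/28445788 + (-111 + 10)²) = -68298/(-87707901/28445788 + (-101)²) = -68298/(-87707901/28445788 + 10201) = -68298/290087775487/28445788 = -68298*28445788/290087775487 = -1942790428824/290087775487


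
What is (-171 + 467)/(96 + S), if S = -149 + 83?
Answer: 148/15 ≈ 9.8667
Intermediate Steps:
S = -66
(-171 + 467)/(96 + S) = (-171 + 467)/(96 - 66) = 296/30 = 296*(1/30) = 148/15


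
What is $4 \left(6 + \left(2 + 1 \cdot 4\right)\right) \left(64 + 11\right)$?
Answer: $3600$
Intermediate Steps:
$4 \left(6 + \left(2 + 1 \cdot 4\right)\right) \left(64 + 11\right) = 4 \left(6 + \left(2 + 4\right)\right) 75 = 4 \left(6 + 6\right) 75 = 4 \cdot 12 \cdot 75 = 48 \cdot 75 = 3600$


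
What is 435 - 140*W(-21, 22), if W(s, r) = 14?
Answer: -1525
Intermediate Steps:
435 - 140*W(-21, 22) = 435 - 140*14 = 435 - 1960 = -1525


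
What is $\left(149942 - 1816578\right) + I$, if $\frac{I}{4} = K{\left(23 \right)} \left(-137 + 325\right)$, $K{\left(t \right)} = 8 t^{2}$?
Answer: $1515828$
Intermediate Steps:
$I = 3182464$ ($I = 4 \cdot 8 \cdot 23^{2} \left(-137 + 325\right) = 4 \cdot 8 \cdot 529 \cdot 188 = 4 \cdot 4232 \cdot 188 = 4 \cdot 795616 = 3182464$)
$\left(149942 - 1816578\right) + I = \left(149942 - 1816578\right) + 3182464 = -1666636 + 3182464 = 1515828$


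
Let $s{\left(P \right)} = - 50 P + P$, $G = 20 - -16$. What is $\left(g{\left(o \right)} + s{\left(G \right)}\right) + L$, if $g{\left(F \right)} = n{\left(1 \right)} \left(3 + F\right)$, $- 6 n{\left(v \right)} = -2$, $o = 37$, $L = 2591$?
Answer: $\frac{2521}{3} \approx 840.33$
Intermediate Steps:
$n{\left(v \right)} = \frac{1}{3}$ ($n{\left(v \right)} = \left(- \frac{1}{6}\right) \left(-2\right) = \frac{1}{3}$)
$G = 36$ ($G = 20 + 16 = 36$)
$s{\left(P \right)} = - 49 P$
$g{\left(F \right)} = 1 + \frac{F}{3}$ ($g{\left(F \right)} = \frac{3 + F}{3} = 1 + \frac{F}{3}$)
$\left(g{\left(o \right)} + s{\left(G \right)}\right) + L = \left(\left(1 + \frac{1}{3} \cdot 37\right) - 1764\right) + 2591 = \left(\left(1 + \frac{37}{3}\right) - 1764\right) + 2591 = \left(\frac{40}{3} - 1764\right) + 2591 = - \frac{5252}{3} + 2591 = \frac{2521}{3}$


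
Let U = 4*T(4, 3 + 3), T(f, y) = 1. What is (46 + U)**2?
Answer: 2500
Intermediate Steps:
U = 4 (U = 4*1 = 4)
(46 + U)**2 = (46 + 4)**2 = 50**2 = 2500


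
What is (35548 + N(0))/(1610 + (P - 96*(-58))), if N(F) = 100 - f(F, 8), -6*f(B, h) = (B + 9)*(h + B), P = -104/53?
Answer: 188998/38033 ≈ 4.9693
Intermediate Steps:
P = -104/53 (P = -104*1/53 = -104/53 ≈ -1.9623)
f(B, h) = -(9 + B)*(B + h)/6 (f(B, h) = -(B + 9)*(h + B)/6 = -(9 + B)*(B + h)/6)
N(F) = 112 + F²/6 + 17*F/6 (N(F) = 100 - (-3*F/2 - 3/2*8 - F²/6 - ⅙*F*8) = 100 - (-3*F/2 - 12 - F²/6 - 4*F/3) = 100 - (-12 - 17*F/6 - F²/6) = 100 + (12 + F²/6 + 17*F/6) = 112 + F²/6 + 17*F/6)
(35548 + N(0))/(1610 + (P - 96*(-58))) = (35548 + (112 + (⅙)*0² + (17/6)*0))/(1610 + (-104/53 - 96*(-58))) = (35548 + (112 + (⅙)*0 + 0))/(1610 + (-104/53 + 5568)) = (35548 + (112 + 0 + 0))/(1610 + 295000/53) = (35548 + 112)/(380330/53) = 35660*(53/380330) = 188998/38033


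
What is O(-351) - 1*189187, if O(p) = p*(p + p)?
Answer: 57215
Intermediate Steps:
O(p) = 2*p**2 (O(p) = p*(2*p) = 2*p**2)
O(-351) - 1*189187 = 2*(-351)**2 - 1*189187 = 2*123201 - 189187 = 246402 - 189187 = 57215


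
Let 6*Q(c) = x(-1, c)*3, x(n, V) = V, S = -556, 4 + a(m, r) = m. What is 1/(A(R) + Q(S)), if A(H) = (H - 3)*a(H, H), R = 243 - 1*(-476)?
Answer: 1/511662 ≈ 1.9544e-6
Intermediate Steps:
a(m, r) = -4 + m
R = 719 (R = 243 + 476 = 719)
Q(c) = c/2 (Q(c) = (c*3)/6 = (3*c)/6 = c/2)
A(H) = (-4 + H)*(-3 + H) (A(H) = (H - 3)*(-4 + H) = (-3 + H)*(-4 + H) = (-4 + H)*(-3 + H))
1/(A(R) + Q(S)) = 1/((-4 + 719)*(-3 + 719) + (1/2)*(-556)) = 1/(715*716 - 278) = 1/(511940 - 278) = 1/511662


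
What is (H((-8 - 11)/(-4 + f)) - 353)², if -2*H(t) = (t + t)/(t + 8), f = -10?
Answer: 2140172644/17161 ≈ 1.2471e+5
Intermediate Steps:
H(t) = -t/(8 + t) (H(t) = -(t + t)/(2*(t + 8)) = -2*t/(2*(8 + t)) = -t/(8 + t))
(H((-8 - 11)/(-4 + f)) - 353)² = (-(-8 - 11)/(-4 - 10)/(8 + (-8 - 11)/(-4 - 10)) - 353)² = (-(-19/(-14))/(8 - 19/(-14)) - 353)² = (-(-19*(-1/14))/(8 - 19*(-1/14)) - 353)² = (-1*19/14/(8 + 19/14) - 353)² = (-1*19/14/131/14 - 353)² = (-1*19/14*14/131 - 353)² = (-19/131 - 353)² = (-46262/131)² = 2140172644/17161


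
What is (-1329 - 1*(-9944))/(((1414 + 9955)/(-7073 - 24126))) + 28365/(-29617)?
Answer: -7960761527230/336715673 ≈ -23642.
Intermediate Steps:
(-1329 - 1*(-9944))/(((1414 + 9955)/(-7073 - 24126))) + 28365/(-29617) = (-1329 + 9944)/((11369/(-31199))) + 28365*(-1/29617) = 8615/((11369*(-1/31199))) - 28365/29617 = 8615/(-11369/31199) - 28365/29617 = 8615*(-31199/11369) - 28365/29617 = -268779385/11369 - 28365/29617 = -7960761527230/336715673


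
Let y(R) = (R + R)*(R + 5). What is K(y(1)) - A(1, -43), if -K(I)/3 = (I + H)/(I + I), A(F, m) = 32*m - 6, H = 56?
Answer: 2747/2 ≈ 1373.5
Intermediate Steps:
A(F, m) = -6 + 32*m
y(R) = 2*R*(5 + R) (y(R) = (2*R)*(5 + R) = 2*R*(5 + R))
K(I) = -3*(56 + I)/(2*I) (K(I) = -3*(I + 56)/(I + I) = -3*(56 + I)/(2*I))
K(y(1)) - A(1, -43) = (-3/2 - 84*1/(2*(5 + 1))) - (-6 + 32*(-43)) = (-3/2 - 84/(2*1*6)) - (-6 - 1376) = (-3/2 - 84/12) - 1*(-1382) = (-3/2 - 84*1/12) + 1382 = (-3/2 - 7) + 1382 = -17/2 + 1382 = 2747/2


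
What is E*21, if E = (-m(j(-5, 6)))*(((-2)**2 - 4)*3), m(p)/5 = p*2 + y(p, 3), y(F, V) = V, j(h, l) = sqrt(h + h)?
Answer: 0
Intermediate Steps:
j(h, l) = sqrt(2)*sqrt(h) (j(h, l) = sqrt(2*h) = sqrt(2)*sqrt(h))
m(p) = 15 + 10*p (m(p) = 5*(p*2 + 3) = 5*(2*p + 3) = 5*(3 + 2*p) = 15 + 10*p)
E = 0 (E = (-(15 + 10*(sqrt(2)*sqrt(-5))))*(((-2)**2 - 4)*3) = (-(15 + 10*(sqrt(2)*(I*sqrt(5)))))*((4 - 4)*3) = (-(15 + 10*(I*sqrt(10))))*(0*3) = -(15 + 10*I*sqrt(10))*0 = (-15 - 10*I*sqrt(10))*0 = 0)
E*21 = 0*21 = 0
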